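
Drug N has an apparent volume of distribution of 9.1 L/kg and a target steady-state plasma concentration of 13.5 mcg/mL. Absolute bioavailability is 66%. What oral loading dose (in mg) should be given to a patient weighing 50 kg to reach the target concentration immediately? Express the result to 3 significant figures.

Vd(total) = 50 kg × 9.1 L/kg = 455.0 L
LD = Vd × C / F = 455.0 × 13.50 / 0.66 = 9307 mg

9310 mg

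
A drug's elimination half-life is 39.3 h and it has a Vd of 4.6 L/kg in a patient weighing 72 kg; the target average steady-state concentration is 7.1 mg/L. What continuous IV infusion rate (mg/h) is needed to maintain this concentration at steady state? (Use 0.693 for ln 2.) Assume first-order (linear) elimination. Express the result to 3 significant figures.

Vd = 4.6 L/kg × 72 kg = 331.2 L
CL = 0.693 × Vd / t½ = 0.693 × 331.2 / 39.3 = 5.840 L/h
Infusion rate = CL × Css = 5.840 × 7.1 = 41.46 mg/h

41.5 mg/h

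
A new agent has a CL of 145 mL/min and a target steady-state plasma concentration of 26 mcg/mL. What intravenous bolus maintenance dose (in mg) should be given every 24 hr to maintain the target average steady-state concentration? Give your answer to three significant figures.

5430 mg

CL = 145 mL/min = 145 × 0.06 = 8.700 L/h
At steady state, dose per interval replaces the amount cleared in that interval: D/τ = CL·Css.
D = CL × Css × τ = 8.700 × 26 × 24 = 5429 mg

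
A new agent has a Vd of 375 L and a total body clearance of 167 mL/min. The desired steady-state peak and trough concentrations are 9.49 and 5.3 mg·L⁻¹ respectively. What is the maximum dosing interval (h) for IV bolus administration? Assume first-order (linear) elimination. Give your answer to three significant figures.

Convert clearance: 167 mL/min × 60 min/h ÷ 1000 mL/L = 10.02 L/h
k = CL / Vd = 10.02 / 375.0 = 0.02672 h⁻¹
Between IV bolus doses, concentration decays as C = C₀·e^(−kτ), so C_peak/C_trough = e^(kτ).
τ_max = ln(C_peak/C_trough) / k = ln(9.49/5.3) / 0.02672 = 0.5825 / 0.02672 = 21.80 h

21.8 h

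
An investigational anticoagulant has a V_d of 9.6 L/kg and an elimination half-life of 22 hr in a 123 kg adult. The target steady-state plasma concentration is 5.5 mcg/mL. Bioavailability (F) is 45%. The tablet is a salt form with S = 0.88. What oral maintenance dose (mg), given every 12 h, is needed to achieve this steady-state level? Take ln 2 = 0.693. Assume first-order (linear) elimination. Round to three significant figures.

Total Vd = 9.6 × 123 = 1181 L
CL = 0.693 × Vd / t½ = 0.693 × 1181 / 22 = 37.20 L/h
D = CL × Css × τ / F / S = 37.20 × 5.5 × 12 / 0.45 / 0.88 = 6200 mg

6200 mg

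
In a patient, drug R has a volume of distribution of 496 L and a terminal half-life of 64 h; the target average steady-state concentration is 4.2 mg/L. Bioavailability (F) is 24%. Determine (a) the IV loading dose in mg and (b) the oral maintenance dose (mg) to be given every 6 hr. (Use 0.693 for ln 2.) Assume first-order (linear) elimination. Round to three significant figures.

(a) 2080 mg; (b) 564 mg

LD = Vd × C = 496.0 × 4.2 = 2083 mg
CL = 0.693 × Vd / t½ = 0.693 × 496.0 / 64 = 5.371 L/h
D = CL × Css × τ / F = 5.371 × 4.2 × 6 / 0.24 = 564.0 mg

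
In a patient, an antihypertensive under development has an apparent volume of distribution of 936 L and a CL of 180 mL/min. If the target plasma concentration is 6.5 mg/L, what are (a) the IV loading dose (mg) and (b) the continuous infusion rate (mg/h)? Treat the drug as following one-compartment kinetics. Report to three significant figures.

(a) 6080 mg; (b) 70.2 mg/h

Loading: fill Vd to C_target → 936.0 L × 6.5 mg/L = 6084 mg
Convert clearance: 180 mL/min × 60 min/h ÷ 1000 mL/L = 10.80 L/h
Infusion rate = 10.80 L/h × 6.5 mg/L = 70.20 mg/h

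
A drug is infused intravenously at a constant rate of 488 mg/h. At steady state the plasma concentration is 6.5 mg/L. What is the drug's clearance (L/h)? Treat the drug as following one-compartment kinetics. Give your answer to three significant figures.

At steady state, infusion rate = CL × Css, so CL = rate / Css.
CL = 488 / 6.5 = 75.08 L/h

75.1 L/h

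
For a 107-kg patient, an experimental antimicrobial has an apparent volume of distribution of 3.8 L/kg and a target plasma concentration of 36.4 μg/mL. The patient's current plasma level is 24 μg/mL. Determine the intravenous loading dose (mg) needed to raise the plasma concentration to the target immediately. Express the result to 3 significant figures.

Vd(total) = 107 kg × 3.8 L/kg = 406.6 L
The loading dose fills Vd to the target concentration.
Concentration deficit ΔC = 36.4 − 24 = 12.40 mg/L
LD = Vd × ΔC = 406.6 × 12.40 = 5042 mg

5040 mg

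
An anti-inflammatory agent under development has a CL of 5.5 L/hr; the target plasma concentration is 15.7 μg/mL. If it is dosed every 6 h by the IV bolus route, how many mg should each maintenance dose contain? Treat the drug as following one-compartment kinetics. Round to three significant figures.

D = CL × Css × τ = 5.500 × 15.7 × 6 = 518.1 mg

518 mg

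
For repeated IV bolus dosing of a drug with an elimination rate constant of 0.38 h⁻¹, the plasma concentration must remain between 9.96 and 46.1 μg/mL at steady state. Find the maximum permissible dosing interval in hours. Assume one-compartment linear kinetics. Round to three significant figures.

Between IV bolus doses, concentration decays as C = C₀·e^(−kτ), so C_peak/C_trough = e^(kτ).
τ_max = ln(C_peak/C_trough) / k = ln(46.1/9.96) / 0.3800 = 1.532 / 0.3800 = 4.032 h

4.03 h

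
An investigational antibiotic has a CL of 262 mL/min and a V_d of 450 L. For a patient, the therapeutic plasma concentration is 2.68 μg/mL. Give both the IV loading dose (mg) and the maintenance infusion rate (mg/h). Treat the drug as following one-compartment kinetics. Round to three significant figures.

(a) 1210 mg; (b) 42.1 mg/h

LD = Vd · C_target = 450.0 × 2.68 = 1206 mg
CL = 262 mL/min = 262 × 0.06 = 15.72 L/h
Maintenance infusion rate = CL × Css = 15.72 × 2.68 = 42.13 mg/h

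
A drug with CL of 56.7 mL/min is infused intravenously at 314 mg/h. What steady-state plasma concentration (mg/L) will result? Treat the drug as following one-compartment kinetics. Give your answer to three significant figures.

92.3 mg/L

CL = 56.7 mL/min × 60/1000 = 3.402 L/h
Css = rate / CL = 314 / 3.402 = 92.30 mg/L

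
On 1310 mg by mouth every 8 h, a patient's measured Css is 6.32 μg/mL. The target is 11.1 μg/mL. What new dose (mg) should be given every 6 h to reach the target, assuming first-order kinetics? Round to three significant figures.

1730 mg

With linear kinetics, Css is proportional to dose rate (D/τ) at fixed clearance.
D₂ = D₁ × (Css,target / Css,current) × (τ₂/τ₁) = 1310 × (11.1/6.32) × (6/8) = 1726 mg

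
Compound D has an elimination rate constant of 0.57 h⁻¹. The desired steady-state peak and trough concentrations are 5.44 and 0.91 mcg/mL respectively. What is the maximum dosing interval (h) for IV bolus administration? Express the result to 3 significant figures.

3.14 h

Between IV bolus doses, concentration decays as C = C₀·e^(−kτ), so C_peak/C_trough = e^(kτ).
τ_max = ln(C_peak/C_trough) / k = ln(5.44/0.91) / 0.5700 = 1.788 / 0.5700 = 3.137 h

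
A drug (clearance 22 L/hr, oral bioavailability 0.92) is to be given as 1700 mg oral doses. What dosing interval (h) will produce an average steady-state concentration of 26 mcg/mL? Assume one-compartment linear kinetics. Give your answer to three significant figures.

2.73 h

F·D/τ = CL·Css → τ = F·D / (CL·Css).
τ = 0.92 × 1700 / (22 × 26) = 2.734 h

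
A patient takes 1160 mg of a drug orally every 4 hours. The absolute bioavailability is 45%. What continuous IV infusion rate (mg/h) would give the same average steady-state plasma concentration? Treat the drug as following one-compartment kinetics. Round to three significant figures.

Equivalent systemic input: infusion rate = F·D/τ.
Rate = 0.45 × 1160 / 4 = 130.5 mg/h

131 mg/h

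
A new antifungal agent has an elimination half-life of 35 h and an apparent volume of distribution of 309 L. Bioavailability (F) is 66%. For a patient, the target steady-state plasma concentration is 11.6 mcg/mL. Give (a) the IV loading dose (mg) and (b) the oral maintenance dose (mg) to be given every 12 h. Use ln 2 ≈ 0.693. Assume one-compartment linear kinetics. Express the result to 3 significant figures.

(a) 3580 mg; (b) 1290 mg

LD = Vd × C = 309.0 × 11.6 = 3584 mg
CL = 0.693 × Vd / t½ = 0.693 × 309.0 / 35 = 6.118 L/h
D = CL × Css × τ / F = 6.118 × 11.6 × 12 / 0.66 = 1290 mg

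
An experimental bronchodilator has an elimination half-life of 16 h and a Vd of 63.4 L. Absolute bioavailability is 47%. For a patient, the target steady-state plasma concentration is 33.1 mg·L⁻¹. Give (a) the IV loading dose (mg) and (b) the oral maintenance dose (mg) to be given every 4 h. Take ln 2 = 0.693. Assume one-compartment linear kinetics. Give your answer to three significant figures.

(a) 2100 mg; (b) 774 mg

LD = Vd × C = 63.40 × 33.1 = 2099 mg
CL = 0.693 × Vd / t½ = 0.693 × 63.40 / 16 = 2.746 L/h
D = CL × Css × τ / F = 2.746 × 33.1 × 4 / 0.47 = 773.6 mg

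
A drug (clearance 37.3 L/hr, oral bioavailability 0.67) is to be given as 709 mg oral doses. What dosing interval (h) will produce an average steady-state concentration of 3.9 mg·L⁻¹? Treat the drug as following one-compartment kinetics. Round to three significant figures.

F·D/τ = CL·Css → τ = F·D / (CL·Css).
τ = 0.67 × 709 / (37.3 × 3.9) = 3.265 h

3.27 h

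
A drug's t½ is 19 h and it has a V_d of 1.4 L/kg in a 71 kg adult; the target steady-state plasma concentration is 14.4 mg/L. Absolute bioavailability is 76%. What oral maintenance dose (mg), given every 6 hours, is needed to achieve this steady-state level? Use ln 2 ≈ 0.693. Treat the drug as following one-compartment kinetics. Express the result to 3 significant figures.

412 mg

Total Vd = 1.4 × 71 = 99.40 L
CL = ln 2 · Vd / t½ = 0.693 × 99.40 / 19 = 3.625 L/h
D = CL × Css × τ / F = 3.625 × 14.4 × 6 / 0.76 = 412.1 mg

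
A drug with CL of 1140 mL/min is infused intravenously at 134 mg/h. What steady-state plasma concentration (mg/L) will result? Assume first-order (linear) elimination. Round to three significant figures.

Convert clearance: 1140 mL/min × 60 min/h ÷ 1000 mL/L = 68.40 L/h
Css = rate / CL = 134 / 68.40 = 1.959 mg/L

1.96 mg/L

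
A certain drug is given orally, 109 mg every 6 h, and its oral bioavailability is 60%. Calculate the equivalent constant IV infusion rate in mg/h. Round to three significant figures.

10.9 mg/h

Equivalent systemic input: infusion rate = F·D/τ.
Rate = 0.6 × 109 / 6 = 10.90 mg/h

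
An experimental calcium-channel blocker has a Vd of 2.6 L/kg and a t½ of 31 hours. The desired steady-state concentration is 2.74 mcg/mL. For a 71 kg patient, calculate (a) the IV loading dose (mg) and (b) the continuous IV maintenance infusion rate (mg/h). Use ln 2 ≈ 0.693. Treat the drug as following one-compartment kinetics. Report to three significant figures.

(a) 506 mg; (b) 11.3 mg/h

Vd = 2.6 L/kg × 71 kg = 184.6 L
LD = Vd × C = 184.6 × 2.74 = 505.8 mg
CL = 0.693 × Vd / t½ = 0.693 × 184.6 / 31 = 4.127 L/h
Infusion rate = CL × Css = 4.127 × 2.74 = 11.31 mg/h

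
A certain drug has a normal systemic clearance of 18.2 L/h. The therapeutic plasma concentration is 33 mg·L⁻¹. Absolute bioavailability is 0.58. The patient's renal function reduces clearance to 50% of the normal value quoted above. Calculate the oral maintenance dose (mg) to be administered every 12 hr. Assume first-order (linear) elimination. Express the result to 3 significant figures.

Patient clearance = 0.5 × 18.20 = 9.100 L/h
D = CL × Css × τ / F = 9.100 × 33 × 12 / 0.58 = 6213 mg

6210 mg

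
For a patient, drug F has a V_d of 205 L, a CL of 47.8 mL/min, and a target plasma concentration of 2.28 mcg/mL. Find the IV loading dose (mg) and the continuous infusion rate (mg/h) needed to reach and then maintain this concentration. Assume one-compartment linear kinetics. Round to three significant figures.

Loading dose = Vd × C = 205.0 × 2.28 = 467.4 mg
CL = 47.8 mL/min = 47.8 × 0.06 = 2.868 L/h
Maintenance: replace elimination → rate = CL × Css = 2.868 × 2.28 = 6.539 mg/h

(a) 467 mg; (b) 6.54 mg/h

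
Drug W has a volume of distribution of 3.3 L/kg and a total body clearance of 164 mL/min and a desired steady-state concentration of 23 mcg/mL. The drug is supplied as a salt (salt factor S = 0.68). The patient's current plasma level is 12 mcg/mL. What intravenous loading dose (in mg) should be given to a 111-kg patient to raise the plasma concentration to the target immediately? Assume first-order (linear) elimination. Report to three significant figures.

5930 mg

Vd = 3.3 L/kg × 111 kg = 366.3 L
Concentration deficit ΔC = 23 − 12 = 11.00 mg/L
LD = Vd × ΔC / S = 366.3 × 11.00 / 0.68 = 5925 mg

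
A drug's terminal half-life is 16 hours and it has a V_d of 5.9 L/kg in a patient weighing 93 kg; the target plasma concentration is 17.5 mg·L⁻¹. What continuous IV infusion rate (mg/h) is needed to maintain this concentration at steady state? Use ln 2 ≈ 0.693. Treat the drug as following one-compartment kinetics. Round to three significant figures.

416 mg/h

Vd = 5.9 L/kg × 93 kg = 548.7 L
k = 0.693/16 = 0.04331 h⁻¹, so CL = k·Vd = 0.04331 × 548.7 = 23.76 L/h
Infusion rate = CL × Css = 23.76 × 17.5 = 415.8 mg/h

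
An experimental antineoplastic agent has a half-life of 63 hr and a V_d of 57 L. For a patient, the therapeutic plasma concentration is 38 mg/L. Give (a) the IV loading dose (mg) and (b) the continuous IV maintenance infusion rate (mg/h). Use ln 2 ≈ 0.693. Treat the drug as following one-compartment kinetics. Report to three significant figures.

(a) 2170 mg; (b) 23.8 mg/h

LD = Vd × C = 57.00 × 38 = 2166 mg
CL = 0.693 × Vd / t½ = 0.693 × 57.00 / 63 = 0.6270 L/h
Infusion rate = CL × Css = 0.6270 × 38 = 23.83 mg/h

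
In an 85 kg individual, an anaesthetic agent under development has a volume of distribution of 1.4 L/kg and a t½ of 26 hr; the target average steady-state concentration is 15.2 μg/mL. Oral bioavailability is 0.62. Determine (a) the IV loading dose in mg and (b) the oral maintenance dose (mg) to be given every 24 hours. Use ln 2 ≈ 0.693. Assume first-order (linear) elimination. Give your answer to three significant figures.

(a) 1810 mg; (b) 1870 mg

Vd = 1.4 L/kg × 85 kg = 119.0 L
LD = Vd × C = 119.0 × 15.2 = 1809 mg
CL = 0.693 × Vd / t½ = 0.693 × 119.0 / 26 = 3.172 L/h
D = CL × Css × τ / F = 3.172 × 15.2 × 24 / 0.62 = 1866 mg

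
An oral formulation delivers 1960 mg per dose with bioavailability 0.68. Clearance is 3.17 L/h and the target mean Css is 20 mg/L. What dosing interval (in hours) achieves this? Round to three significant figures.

21.0 h

F·D/τ = CL·Css → τ = F·D / (CL·Css).
τ = 0.68 × 1960 / (3.17 × 20) = 21.02 h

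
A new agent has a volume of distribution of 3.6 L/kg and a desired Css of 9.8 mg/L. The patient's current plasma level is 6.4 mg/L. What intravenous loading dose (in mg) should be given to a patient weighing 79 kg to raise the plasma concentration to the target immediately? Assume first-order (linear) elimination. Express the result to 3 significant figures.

967 mg

Vd(total) = 79 kg × 3.6 L/kg = 284.4 L
The loading dose fills Vd to the target concentration.
Concentration deficit ΔC = 9.8 − 6.4 = 3.400 mg/L
LD = Vd × ΔC = 284.4 × 3.400 = 967.0 mg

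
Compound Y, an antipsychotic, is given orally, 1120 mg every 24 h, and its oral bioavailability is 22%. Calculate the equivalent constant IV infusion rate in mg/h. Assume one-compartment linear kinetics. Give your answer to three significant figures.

10.3 mg/h

Equivalent systemic input: infusion rate = F·D/τ.
Rate = 0.22 × 1120 / 24 = 10.27 mg/h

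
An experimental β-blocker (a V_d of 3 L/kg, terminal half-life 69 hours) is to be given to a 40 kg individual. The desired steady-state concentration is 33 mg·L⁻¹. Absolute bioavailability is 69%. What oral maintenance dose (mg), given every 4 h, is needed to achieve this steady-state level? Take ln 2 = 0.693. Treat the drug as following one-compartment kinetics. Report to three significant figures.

231 mg

Total Vd = 3 × 40 = 120.0 L
k = 0.693/69 = 0.01004 h⁻¹, so CL = k·Vd = 0.01004 × 120.0 = 1.205 L/h
D = CL × Css × τ / F = 1.205 × 33 × 4 / 0.69 = 230.5 mg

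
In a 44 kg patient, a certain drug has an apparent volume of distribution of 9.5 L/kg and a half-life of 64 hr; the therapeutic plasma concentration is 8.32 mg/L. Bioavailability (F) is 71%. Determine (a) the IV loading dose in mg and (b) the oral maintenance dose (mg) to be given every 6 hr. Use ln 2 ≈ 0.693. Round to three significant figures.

Total Vd = 9.5 × 44 = 418.0 L
LD = Vd × C = 418.0 × 8.32 = 3478 mg
CL = 0.693 × Vd / t½ = 0.693 × 418.0 / 64 = 4.526 L/h
D = CL × Css × τ / F = 4.526 × 8.32 × 6 / 0.71 = 318.2 mg

(a) 3480 mg; (b) 318 mg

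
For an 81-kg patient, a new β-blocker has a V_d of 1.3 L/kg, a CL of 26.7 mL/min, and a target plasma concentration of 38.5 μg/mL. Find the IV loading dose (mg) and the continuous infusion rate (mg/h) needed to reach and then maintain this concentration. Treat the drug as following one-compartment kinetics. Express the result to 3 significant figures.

(a) 4050 mg; (b) 61.7 mg/h

Vd(total) = 81 kg × 1.3 L/kg = 105.3 L
Loading: fill Vd to C_target → 105.3 L × 38.5 mg/L = 4054 mg
CL = 26.7 mL/min × 60/1000 = 1.602 L/h
Maintenance infusion rate = CL × Css = 1.602 × 38.5 = 61.68 mg/h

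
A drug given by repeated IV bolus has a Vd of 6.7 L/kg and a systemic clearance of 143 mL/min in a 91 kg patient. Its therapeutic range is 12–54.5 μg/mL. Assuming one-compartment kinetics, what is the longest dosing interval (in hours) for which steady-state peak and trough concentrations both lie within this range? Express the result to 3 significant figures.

108 h

Vd = 6.7 L/kg × 91 kg = 609.7 L
CL = 143 mL/min = 143 × 0.06 = 8.580 L/h
k = CL / Vd = 8.580 / 609.7 = 0.01407 h⁻¹
Between IV bolus doses, concentration decays as C = C₀·e^(−kτ), so C_peak/C_trough = e^(kτ).
τ_max = ln(C_peak/C_trough) / k = ln(54.5/12) / 0.01407 = 1.513 / 0.01407 = 107.5 h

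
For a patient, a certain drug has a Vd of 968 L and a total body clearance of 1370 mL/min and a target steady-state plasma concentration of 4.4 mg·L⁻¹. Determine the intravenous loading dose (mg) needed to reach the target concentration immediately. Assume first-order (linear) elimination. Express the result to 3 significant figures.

4260 mg

LD is governed by Vd — clearance does not enter the loading-dose calculation.
LD = Vd × C = 968.0 × 4.400 = 4259 mg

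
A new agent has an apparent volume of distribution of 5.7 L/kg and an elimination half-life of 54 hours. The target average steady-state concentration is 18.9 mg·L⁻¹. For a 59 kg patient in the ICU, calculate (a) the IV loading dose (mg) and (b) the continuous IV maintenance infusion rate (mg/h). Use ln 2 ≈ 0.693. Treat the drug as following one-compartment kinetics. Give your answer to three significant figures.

Vd = 5.7 L/kg × 59 kg = 336.3 L
LD = Vd × C = 336.3 × 18.9 = 6356 mg
CL = 0.693 × Vd / t½ = 0.693 × 336.3 / 54 = 4.316 L/h
Infusion rate = CL × Css = 4.316 × 18.9 = 81.57 mg/h

(a) 6360 mg; (b) 81.6 mg/h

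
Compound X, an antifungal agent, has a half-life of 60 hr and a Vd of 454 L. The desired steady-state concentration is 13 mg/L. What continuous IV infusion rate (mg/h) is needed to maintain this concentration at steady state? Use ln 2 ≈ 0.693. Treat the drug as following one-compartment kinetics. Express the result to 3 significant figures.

68.2 mg/h

k = 0.693/60 = 0.01155 h⁻¹, so CL = k·Vd = 0.01155 × 454.0 = 5.244 L/h
Infusion rate = CL × Css = 5.244 × 13 = 68.17 mg/h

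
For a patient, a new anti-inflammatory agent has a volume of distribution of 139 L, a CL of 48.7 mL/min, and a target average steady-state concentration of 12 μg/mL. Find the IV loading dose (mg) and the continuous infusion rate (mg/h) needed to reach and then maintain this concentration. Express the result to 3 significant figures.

Loading: fill Vd to C_target → 139.0 L × 12 mg/L = 1668 mg
CL = 48.7 mL/min × 60/1000 = 2.922 L/h
Infusion rate = 2.922 L/h × 12 mg/L = 35.06 mg/h

(a) 1670 mg; (b) 35.1 mg/h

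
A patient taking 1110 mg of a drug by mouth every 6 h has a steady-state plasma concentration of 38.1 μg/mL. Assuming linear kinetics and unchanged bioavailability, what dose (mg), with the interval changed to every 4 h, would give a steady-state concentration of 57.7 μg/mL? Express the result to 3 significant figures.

With linear kinetics, Css is proportional to dose rate (D/τ) at fixed clearance.
D₂ = D₁ × (Css,target / Css,current) × (τ₂/τ₁) = 1110 × (57.7/38.1) × (4/6) = 1121 mg

1120 mg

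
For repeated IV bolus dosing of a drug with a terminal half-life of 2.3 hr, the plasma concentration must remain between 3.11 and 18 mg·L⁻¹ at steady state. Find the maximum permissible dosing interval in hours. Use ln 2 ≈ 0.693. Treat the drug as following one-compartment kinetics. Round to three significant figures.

5.83 h

k = 0.693 / t½ = 0.693 / 2.3 = 0.3013 h⁻¹
Between IV bolus doses, concentration decays as C = C₀·e^(−kτ), so C_peak/C_trough = e^(kτ).
τ_max = ln(C_peak/C_trough) / k = ln(18/3.11) / 0.3013 = 1.756 / 0.3013 = 5.828 h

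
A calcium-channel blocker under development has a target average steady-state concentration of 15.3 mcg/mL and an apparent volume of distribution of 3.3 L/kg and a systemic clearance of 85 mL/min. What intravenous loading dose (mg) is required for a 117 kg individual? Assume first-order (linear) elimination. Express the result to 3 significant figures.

Total Vd = 3.3 × 117 = 386.1 L
LD = Vd × C = 386.1 × 15.30 = 5907 mg

5910 mg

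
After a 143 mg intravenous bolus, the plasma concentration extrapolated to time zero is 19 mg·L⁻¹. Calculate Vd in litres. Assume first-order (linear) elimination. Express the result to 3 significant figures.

7.53 L

Immediately after an IV bolus, C₀ = Dose / Vd, so Vd = Dose / C₀.
Vd = 143 / 19 = 7.526 L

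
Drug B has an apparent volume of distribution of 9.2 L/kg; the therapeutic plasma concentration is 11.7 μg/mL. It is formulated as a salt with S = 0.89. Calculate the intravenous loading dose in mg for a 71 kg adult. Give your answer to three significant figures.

8590 mg

Vd(total) = 71 kg × 9.2 L/kg = 653.2 L
LD = Vd × C / S = 653.2 × 11.70 / 0.89 = 8587 mg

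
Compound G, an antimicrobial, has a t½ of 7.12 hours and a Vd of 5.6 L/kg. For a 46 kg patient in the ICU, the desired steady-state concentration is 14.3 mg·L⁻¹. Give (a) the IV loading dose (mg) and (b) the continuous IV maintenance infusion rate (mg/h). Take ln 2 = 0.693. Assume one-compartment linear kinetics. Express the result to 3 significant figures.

(a) 3680 mg; (b) 359 mg/h

Vd(total) = 46 kg × 5.6 L/kg = 257.6 L
LD = Vd × C = 257.6 × 14.3 = 3684 mg
CL = 0.693 × Vd / t½ = 0.693 × 257.6 / 7.12 = 25.07 L/h
Infusion rate = CL × Css = 25.07 × 14.3 = 358.5 mg/h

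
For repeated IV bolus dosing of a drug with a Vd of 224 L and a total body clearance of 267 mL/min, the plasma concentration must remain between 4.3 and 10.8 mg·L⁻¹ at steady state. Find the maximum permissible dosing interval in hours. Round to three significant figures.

Convert clearance: 267 mL/min × 60 min/h ÷ 1000 mL/L = 16.02 L/h
k = CL / Vd = 16.02 / 224.0 = 0.07152 h⁻¹
Between IV bolus doses, concentration decays as C = C₀·e^(−kτ), so C_peak/C_trough = e^(kτ).
τ_max = ln(C_peak/C_trough) / k = ln(10.8/4.3) / 0.07152 = 0.9209 / 0.07152 = 12.88 h

12.9 h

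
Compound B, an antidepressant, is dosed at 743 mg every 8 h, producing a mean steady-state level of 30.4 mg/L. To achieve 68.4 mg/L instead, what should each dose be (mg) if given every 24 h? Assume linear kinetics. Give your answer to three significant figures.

For first-order elimination, Css ∝ F·D/(CL·τ); F and CL are unchanged, so Css ∝ D/τ.
D₂ = D₁ × (Css,target / Css,current) × (τ₂/τ₁) = 743 × (68.4/30.4) × (24/8) = 5015 mg

5020 mg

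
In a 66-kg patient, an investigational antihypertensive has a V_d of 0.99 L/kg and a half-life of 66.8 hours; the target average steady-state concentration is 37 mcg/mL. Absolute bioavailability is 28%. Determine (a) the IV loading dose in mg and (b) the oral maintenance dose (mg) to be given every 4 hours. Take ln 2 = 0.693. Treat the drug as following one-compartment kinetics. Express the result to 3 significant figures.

(a) 2420 mg; (b) 358 mg

Vd = 0.99 L/kg × 66 kg = 65.34 L
LD = Vd × C = 65.34 × 37 = 2418 mg
CL = 0.693 × Vd / t½ = 0.693 × 65.34 / 66.8 = 0.6779 L/h
D = CL × Css × τ / F = 0.6779 × 37 × 4 / 0.28 = 358.3 mg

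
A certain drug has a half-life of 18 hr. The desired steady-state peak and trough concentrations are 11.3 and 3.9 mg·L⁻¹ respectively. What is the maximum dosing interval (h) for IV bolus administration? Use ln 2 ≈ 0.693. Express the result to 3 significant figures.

k = 0.693 / t½ = 0.693 / 18 = 0.03850 h⁻¹
Between IV bolus doses, concentration decays as C = C₀·e^(−kτ), so C_peak/C_trough = e^(kτ).
τ_max = ln(C_peak/C_trough) / k = ln(11.3/3.9) / 0.03850 = 1.064 / 0.03850 = 27.64 h

27.6 h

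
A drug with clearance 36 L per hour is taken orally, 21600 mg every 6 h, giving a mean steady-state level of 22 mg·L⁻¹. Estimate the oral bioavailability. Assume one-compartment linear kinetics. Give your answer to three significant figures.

0.220

F·D/τ = CL·Css at steady state → F = CL·Css·τ / D.
F = 36 × 22 × 6 / 21600 = 0.220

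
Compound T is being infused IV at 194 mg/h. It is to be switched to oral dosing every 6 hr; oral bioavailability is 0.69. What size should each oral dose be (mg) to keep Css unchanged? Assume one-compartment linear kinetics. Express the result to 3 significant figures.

To maintain the same Css, the systemic dosing rate must be unchanged: F·D/τ = infusion rate.
D = rate × τ / F = 194 × 6 / 0.69 = 1687 mg

1690 mg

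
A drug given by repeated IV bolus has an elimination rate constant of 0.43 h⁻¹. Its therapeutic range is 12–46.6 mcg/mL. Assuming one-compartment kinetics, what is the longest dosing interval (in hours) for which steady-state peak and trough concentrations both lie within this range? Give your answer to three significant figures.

Between IV bolus doses, concentration decays as C = C₀·e^(−kτ), so C_peak/C_trough = e^(kτ).
τ_max = ln(C_peak/C_trough) / k = ln(46.6/12) / 0.4300 = 1.357 / 0.4300 = 3.156 h

3.16 h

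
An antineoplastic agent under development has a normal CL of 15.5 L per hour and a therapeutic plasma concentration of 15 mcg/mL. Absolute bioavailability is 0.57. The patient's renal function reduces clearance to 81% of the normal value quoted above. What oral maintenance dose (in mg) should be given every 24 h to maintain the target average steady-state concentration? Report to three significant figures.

Patient clearance = 0.81 × 15.50 = 12.56 L/h
At steady state, dose per interval replaces the amount cleared in that interval: F·D/τ = CL·Css.
D = CL × Css × τ / F = 12.56 × 15 × 24 / 0.57 = 7933 mg

7930 mg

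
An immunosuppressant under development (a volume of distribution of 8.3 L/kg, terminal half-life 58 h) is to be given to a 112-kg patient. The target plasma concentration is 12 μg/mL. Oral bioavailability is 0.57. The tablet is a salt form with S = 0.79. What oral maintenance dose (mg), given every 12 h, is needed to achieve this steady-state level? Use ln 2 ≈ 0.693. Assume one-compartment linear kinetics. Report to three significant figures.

3550 mg

Total Vd = 8.3 × 112 = 929.6 L
CL = ln 2 · Vd / t½ = 0.693 × 929.6 / 58 = 11.11 L/h
D = CL × Css × τ / F / S = 11.11 × 12 × 12 / 0.57 / 0.79 = 3553 mg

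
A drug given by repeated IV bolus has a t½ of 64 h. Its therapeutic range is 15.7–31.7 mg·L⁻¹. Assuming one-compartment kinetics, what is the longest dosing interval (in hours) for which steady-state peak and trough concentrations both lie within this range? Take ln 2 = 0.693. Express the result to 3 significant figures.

64.9 h

k = 0.693 / t½ = 0.693 / 64 = 0.01083 h⁻¹
Between IV bolus doses, concentration decays as C = C₀·e^(−kτ), so C_peak/C_trough = e^(kτ).
τ_max = ln(C_peak/C_trough) / k = ln(31.7/15.7) / 0.01083 = 0.7027 / 0.01083 = 64.88 h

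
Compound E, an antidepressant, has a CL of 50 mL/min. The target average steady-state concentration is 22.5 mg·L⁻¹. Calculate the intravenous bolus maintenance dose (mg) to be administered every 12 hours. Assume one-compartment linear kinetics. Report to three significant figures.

810 mg

CL = 50 mL/min = 50 × 0.06 = 3.000 L/h
At steady state, dose per interval replaces the amount cleared in that interval: D/τ = CL·Css.
D = CL × Css × τ = 3.000 × 22.5 × 12 = 810.0 mg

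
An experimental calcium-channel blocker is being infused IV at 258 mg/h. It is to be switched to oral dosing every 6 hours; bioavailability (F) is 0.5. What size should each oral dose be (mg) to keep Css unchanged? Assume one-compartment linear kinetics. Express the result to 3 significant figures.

To maintain the same Css, the systemic dosing rate must be unchanged: F·D/τ = infusion rate.
D = rate × τ / F = 258 × 6 / 0.5 = 3096 mg

3100 mg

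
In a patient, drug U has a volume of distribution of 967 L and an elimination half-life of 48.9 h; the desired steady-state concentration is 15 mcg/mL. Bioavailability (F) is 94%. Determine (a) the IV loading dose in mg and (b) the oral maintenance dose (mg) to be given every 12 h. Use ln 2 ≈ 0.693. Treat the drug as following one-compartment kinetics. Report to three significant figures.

LD = Vd × C = 967.0 × 15 = 14510 mg
CL = 0.693 × Vd / t½ = 0.693 × 967.0 / 48.9 = 13.70 L/h
D = CL × Css × τ / F = 13.70 × 15 × 12 / 0.94 = 2623 mg

(a) 14500 mg; (b) 2620 mg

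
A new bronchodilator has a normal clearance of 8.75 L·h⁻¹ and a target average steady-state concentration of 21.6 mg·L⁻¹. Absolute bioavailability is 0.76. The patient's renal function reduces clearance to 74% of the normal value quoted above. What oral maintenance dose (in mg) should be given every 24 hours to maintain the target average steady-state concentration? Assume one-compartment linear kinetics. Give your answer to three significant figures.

4420 mg

Patient clearance = 0.74 × 8.750 = 6.475 L/h
D = CL × Css × τ / F = 6.475 × 21.6 × 24 / 0.76 = 4417 mg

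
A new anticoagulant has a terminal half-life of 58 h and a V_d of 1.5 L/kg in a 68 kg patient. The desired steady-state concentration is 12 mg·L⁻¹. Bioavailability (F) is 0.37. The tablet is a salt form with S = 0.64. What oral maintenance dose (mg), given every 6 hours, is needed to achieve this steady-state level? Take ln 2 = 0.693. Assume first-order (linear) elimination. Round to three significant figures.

371 mg

Total Vd = 1.5 × 68 = 102.0 L
k = 0.693/58 = 0.01195 h⁻¹, so CL = k·Vd = 0.01195 × 102.0 = 1.219 L/h
D = CL × Css × τ / F / S = 1.219 × 12 × 6 / 0.37 / 0.64 = 370.6 mg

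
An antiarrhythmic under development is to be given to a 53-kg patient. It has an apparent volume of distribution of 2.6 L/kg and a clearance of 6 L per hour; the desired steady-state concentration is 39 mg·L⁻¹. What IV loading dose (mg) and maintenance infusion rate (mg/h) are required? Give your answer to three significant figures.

Total Vd = 2.6 × 53 = 137.8 L
Loading dose = Vd × C = 137.8 × 39 = 5374 mg
Infusion rate = 6.000 L/h × 39 mg/L = 234.0 mg/h

(a) 5370 mg; (b) 234 mg/h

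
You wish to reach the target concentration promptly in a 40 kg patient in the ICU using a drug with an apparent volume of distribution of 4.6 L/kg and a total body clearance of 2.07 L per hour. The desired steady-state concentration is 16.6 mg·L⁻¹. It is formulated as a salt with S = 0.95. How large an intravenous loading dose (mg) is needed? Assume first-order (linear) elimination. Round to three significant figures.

3220 mg

Total Vd = 4.6 × 40 = 184.0 L
LD = Vd × C / S = 184.0 × 16.60 / 0.95 = 3215 mg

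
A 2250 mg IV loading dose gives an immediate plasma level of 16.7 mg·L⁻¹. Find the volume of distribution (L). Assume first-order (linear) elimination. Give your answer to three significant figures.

Immediately after an IV bolus, C₀ = Dose / Vd, so Vd = Dose / C₀.
Vd = 2250 / 16.7 = 134.7 L

135 L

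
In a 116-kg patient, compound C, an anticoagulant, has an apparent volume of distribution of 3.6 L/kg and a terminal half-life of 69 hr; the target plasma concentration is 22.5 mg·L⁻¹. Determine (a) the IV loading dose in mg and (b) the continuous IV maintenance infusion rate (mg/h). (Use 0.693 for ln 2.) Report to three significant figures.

(a) 9400 mg; (b) 94.4 mg/h

Total Vd = 3.6 × 116 = 417.6 L
LD = Vd × C = 417.6 × 22.5 = 9396 mg
CL = 0.693 × Vd / t½ = 0.693 × 417.6 / 69 = 4.194 L/h
Infusion rate = CL × Css = 4.194 × 22.5 = 94.37 mg/h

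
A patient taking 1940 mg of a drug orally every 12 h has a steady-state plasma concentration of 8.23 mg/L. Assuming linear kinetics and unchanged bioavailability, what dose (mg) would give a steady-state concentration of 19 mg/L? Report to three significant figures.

With linear kinetics, Css is proportional to dose rate (D/τ) at fixed clearance.
D₂ = D₁ × (Css,target / Css,current) = 1940 × 19/8.23 = 4479 mg

4480 mg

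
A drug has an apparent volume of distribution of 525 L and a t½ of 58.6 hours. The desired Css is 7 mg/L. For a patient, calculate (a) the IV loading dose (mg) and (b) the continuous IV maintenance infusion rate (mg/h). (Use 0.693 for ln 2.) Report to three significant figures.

(a) 3680 mg; (b) 43.5 mg/h

LD = Vd × C = 525.0 × 7 = 3675 mg
CL = 0.693 × Vd / t½ = 0.693 × 525.0 / 58.6 = 6.209 L/h
Infusion rate = CL × Css = 6.209 × 7 = 43.46 mg/h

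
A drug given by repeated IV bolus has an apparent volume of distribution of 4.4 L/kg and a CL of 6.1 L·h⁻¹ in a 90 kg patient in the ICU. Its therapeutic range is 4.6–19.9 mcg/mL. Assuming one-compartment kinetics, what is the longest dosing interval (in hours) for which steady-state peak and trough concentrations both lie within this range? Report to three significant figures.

Vd = 4.4 L/kg × 90 kg = 396.0 L
k = CL / Vd = 6.100 / 396.0 = 0.01540 h⁻¹
Between IV bolus doses, concentration decays as C = C₀·e^(−kτ), so C_peak/C_trough = e^(kτ).
τ_max = ln(C_peak/C_trough) / k = ln(19.9/4.6) / 0.01540 = 1.465 / 0.01540 = 95.13 h

95.1 h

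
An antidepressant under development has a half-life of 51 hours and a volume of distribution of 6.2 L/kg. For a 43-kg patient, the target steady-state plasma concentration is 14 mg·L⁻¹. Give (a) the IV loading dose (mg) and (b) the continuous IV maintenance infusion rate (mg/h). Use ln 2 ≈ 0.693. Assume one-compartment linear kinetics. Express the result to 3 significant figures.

(a) 3730 mg; (b) 50.7 mg/h

Vd(total) = 43 kg × 6.2 L/kg = 266.6 L
LD = Vd × C = 266.6 × 14 = 3732 mg
CL = 0.693 × Vd / t½ = 0.693 × 266.6 / 51 = 3.623 L/h
Infusion rate = CL × Css = 3.623 × 14 = 50.72 mg/h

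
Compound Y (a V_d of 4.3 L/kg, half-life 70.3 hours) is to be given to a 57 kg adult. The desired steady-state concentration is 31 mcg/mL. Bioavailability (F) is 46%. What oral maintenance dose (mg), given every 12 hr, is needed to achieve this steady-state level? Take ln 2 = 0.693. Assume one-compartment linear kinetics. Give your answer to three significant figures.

Vd(total) = 57 kg × 4.3 L/kg = 245.1 L
CL = ln 2 · Vd / t½ = 0.693 × 245.1 / 70.3 = 2.416 L/h
D = CL × Css × τ / F = 2.416 × 31 × 12 / 0.46 = 1954 mg

1950 mg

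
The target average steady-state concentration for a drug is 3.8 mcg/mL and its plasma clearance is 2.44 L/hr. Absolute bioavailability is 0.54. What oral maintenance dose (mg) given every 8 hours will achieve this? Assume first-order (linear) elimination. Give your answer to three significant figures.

D = CL × Css × τ / F = 2.440 × 3.8 × 8 / 0.54 = 137.4 mg

137 mg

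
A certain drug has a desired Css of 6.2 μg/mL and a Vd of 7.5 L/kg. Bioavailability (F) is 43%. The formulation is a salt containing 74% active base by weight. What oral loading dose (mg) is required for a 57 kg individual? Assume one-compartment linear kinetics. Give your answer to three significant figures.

Vd = 7.5 L/kg × 57 kg = 427.5 L
LD = Vd × C / F / S = 427.5 × 6.200 / 0.43 / 0.74 = 8330 mg

8330 mg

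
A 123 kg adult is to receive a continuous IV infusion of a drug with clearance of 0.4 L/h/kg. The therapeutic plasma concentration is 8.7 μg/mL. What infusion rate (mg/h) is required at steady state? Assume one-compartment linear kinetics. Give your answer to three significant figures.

CL = 0.4 L/h/kg × 123 kg = 49.20 L/h
At steady state, infusion rate equals elimination rate: rate in = CL × Css.
R₀ = 49.20 × 8.7 = 428.0 mg/h

428 mg/h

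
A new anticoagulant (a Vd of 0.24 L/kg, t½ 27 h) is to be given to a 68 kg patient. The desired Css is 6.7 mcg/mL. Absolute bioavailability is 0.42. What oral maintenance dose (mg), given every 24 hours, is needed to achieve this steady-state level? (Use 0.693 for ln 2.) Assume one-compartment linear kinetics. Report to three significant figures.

Vd(total) = 68 kg × 0.24 L/kg = 16.32 L
CL = ln 2 · Vd / t½ = 0.693 × 16.32 / 27 = 0.4189 L/h
D = CL × Css × τ / F = 0.4189 × 6.7 × 24 / 0.42 = 160.4 mg

160 mg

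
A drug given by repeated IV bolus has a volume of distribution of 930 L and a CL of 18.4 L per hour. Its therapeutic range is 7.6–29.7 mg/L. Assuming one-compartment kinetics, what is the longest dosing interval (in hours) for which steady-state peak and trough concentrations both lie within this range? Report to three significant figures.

k = CL / Vd = 18.40 / 930.0 = 0.01978 h⁻¹
Between IV bolus doses, concentration decays as C = C₀·e^(−kτ), so C_peak/C_trough = e^(kτ).
τ_max = ln(C_peak/C_trough) / k = ln(29.7/7.6) / 0.01978 = 1.363 / 0.01978 = 68.91 h

68.9 h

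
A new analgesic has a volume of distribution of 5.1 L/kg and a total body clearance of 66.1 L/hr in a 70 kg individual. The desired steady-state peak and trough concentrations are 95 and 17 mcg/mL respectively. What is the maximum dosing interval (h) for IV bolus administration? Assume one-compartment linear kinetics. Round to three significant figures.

9.29 h

Vd = 5.1 L/kg × 70 kg = 357.0 L
k = CL / Vd = 66.10 / 357.0 = 0.1852 h⁻¹
Between IV bolus doses, concentration decays as C = C₀·e^(−kτ), so C_peak/C_trough = e^(kτ).
τ_max = ln(C_peak/C_trough) / k = ln(95/17) / 0.1852 = 1.721 / 0.1852 = 9.293 h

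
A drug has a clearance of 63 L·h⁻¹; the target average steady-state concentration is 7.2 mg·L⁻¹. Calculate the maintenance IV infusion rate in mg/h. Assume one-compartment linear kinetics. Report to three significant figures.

Infusion rate = CL · Css = 63.00 L/h × 7.2 mg/L = 453.6 mg/h

454 mg/h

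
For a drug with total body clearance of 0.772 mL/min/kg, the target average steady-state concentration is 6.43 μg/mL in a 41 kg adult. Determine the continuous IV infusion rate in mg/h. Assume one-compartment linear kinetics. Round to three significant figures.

CL = 0.772 mL/min/kg × 41 kg = 31.65 mL/min = 31.65 × 60/1000 = 1.899 L/h
Infusion rate = CL · Css = 1.899 L/h × 6.43 mg/L = 12.21 mg/h

12.2 mg/h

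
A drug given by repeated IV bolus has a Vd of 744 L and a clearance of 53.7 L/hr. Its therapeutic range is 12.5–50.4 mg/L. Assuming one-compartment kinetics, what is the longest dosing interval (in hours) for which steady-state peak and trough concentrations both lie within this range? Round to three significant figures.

19.3 h

k = CL / Vd = 53.70 / 744.0 = 0.07218 h⁻¹
Between IV bolus doses, concentration decays as C = C₀·e^(−kτ), so C_peak/C_trough = e^(kτ).
τ_max = ln(C_peak/C_trough) / k = ln(50.4/12.5) / 0.07218 = 1.394 / 0.07218 = 19.31 h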